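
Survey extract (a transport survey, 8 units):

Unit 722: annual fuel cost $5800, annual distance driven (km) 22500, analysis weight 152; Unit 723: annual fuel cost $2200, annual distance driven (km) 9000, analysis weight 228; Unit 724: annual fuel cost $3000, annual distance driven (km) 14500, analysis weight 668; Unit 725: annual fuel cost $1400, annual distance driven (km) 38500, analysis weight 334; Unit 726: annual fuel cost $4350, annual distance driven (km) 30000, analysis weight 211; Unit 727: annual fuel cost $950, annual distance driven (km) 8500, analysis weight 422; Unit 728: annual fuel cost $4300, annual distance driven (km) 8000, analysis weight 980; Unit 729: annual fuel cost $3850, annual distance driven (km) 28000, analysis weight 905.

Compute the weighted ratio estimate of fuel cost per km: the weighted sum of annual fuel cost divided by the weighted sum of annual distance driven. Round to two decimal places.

Σ wᵢ·y = 5800×152 + 2200×228 + 3000×668 + 1400×334 + 4350×211 + 950×422 + 4300×980 + 3850×905
  = 881600 + 501600 + 2004000 + 467600 + 917850 + 400900 + 4214000 + 3484250 = 12871800
Σ wᵢ·x = 22500×152 + 9000×228 + 14500×668 + 38500×334 + 30000×211 + 8500×422 + 8000×980 + 28000×905
  = 3420000 + 2052000 + 9686000 + 12859000 + 6330000 + 3587000 + 7840000 + 25340000 = 71114000
Ratio = 12871800 / 71114000 = 0.18100233

0.18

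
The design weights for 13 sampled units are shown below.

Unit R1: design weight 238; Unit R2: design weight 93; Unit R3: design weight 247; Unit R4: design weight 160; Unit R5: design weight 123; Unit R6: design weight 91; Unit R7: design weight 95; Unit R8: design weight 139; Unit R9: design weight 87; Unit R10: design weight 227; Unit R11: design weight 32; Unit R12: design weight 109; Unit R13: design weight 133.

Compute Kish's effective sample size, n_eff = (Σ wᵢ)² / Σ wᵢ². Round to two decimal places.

Σ wᵢ = 1774
Σ wᵢ² = 293350
n_eff = 1774² / 293350 = 3147076 / 293350 = 10.728059

10.73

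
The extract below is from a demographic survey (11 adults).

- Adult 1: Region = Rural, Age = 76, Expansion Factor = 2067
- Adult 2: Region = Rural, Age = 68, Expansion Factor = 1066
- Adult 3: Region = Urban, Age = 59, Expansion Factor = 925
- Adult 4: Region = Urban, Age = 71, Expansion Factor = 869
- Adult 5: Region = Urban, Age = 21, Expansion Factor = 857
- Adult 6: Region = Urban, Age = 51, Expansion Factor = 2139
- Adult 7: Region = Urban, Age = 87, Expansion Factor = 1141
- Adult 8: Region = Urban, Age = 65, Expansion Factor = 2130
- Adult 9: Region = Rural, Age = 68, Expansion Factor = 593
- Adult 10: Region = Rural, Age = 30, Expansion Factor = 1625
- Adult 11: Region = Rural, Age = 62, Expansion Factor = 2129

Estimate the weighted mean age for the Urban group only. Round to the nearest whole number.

Urban rows: 3, 4, 5, 6, 7, 8
Weighted sum = 59×925 + 71×869 + 21×857 + 51×2139 + 87×1141 + 65×2130
  = 481077
Sum of weights = 925 + 869 + 857 + 2139 + 1141 + 2130 = 8061
Weighted mean = 481077 / 8061 = 59.679568

60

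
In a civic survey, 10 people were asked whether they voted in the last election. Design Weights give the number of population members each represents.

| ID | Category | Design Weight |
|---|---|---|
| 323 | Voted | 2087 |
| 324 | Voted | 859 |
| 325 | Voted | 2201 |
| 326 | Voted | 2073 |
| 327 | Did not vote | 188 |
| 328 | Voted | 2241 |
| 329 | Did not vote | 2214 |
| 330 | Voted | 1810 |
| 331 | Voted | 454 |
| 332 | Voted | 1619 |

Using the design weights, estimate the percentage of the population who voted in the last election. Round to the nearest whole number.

Sum of weights for 'Voted' = 2087 + 859 + 2201 + 2073 + 2241 + 1810 + 454 + 1619 = 13344
Total weight = 2087 + 859 + 2201 + 2073 + 188 + 2241 + 2214 + 1810 + 454 + 1619 = 15746
Weighted proportion = 13344 / 15746 = 0.84745332 → 84.745332%

85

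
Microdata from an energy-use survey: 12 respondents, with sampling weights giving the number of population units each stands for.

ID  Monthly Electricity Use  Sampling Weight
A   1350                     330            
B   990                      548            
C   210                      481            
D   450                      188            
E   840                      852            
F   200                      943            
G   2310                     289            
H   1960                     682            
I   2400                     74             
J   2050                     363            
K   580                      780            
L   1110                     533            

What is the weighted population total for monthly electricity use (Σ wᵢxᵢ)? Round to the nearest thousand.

Weighted total = 1350×330 + 990×548 + 210×481 + 450×188 + 840×852 + 200×943 + 2310×289 + 1960×682 + 2400×74 + 2050×363 + 580×780 + 1110×533
  = 6048000

6048000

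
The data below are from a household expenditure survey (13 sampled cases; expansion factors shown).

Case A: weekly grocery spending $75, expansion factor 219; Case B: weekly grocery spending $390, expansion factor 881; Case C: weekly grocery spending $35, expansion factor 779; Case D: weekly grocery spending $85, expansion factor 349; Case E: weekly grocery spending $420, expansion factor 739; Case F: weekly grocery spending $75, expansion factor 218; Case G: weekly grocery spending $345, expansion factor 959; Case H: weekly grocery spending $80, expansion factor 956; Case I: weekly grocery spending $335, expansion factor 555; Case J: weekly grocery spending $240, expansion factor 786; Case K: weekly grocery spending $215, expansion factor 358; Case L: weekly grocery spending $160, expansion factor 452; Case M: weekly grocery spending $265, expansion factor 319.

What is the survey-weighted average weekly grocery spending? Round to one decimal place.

232.4

Weighted sum = 1759400
Sum of weights = 7570
Weighted mean = 1759400 / 7570 = 232.41744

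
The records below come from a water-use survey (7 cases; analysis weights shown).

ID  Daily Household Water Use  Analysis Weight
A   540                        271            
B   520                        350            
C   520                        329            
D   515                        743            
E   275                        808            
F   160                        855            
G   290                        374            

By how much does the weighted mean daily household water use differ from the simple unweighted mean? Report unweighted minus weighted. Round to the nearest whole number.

Unweighted sum = 540 + 520 + 520 + 515 + 275 + 160 + 290 = 2820
Unweighted mean = 2820 / 7 = 402.85714
Weighted sum = 540×271 + 520×350 + 520×329 + 515×743 + 275×808 + 160×855 + 290×374
  = 1349525
Sum of weights = 271 + 350 + 329 + 743 + 808 + 855 + 374 = 3730
Weighted mean = 1349525 / 3730 = 361.80295
Difference (unweighted minus weighted) = 41.054194

41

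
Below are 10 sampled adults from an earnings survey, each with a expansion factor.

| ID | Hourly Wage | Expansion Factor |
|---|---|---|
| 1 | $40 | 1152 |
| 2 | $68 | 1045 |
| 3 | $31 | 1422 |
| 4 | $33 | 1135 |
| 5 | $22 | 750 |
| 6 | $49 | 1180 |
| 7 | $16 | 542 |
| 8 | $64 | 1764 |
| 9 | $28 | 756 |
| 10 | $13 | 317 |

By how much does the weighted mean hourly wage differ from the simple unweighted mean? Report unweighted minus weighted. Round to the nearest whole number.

-5

Unweighted sum = 40 + 68 + 31 + 33 + 22 + 49 + 16 + 64 + 28 + 13 = 364
Unweighted mean = 364 / 10 = 36.4
Weighted sum = 419854
Sum of weights = 10063
Weighted mean = 419854 / 10063 = 41.722548
Difference (unweighted minus weighted) = -5.3225479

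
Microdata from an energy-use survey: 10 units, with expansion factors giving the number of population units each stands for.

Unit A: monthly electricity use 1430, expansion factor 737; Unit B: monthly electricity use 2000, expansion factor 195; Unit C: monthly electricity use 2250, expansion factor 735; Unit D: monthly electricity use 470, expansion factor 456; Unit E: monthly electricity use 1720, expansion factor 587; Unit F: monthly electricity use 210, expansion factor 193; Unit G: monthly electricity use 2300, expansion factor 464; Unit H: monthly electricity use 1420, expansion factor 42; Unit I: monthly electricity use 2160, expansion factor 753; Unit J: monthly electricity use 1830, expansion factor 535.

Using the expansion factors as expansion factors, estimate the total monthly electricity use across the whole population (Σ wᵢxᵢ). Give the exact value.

Weighted total = 1430×737 + 2000×195 + 2250×735 + 470×456 + 1720×587 + 210×193 + 2300×464 + 1420×42 + 2160×753 + 1830×535
  = 1053910 + 390000 + 1653750 + 214320 + 1009640 + 40530 + 1067200 + 59640 + 1626480 + 979050 = 8094520

8094520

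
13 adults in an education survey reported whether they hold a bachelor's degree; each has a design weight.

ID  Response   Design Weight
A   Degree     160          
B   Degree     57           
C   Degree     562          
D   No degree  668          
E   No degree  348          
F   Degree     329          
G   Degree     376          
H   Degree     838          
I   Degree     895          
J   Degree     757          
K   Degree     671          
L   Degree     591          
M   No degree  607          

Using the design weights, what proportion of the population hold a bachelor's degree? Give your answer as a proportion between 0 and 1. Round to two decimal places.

Sum of weights for 'Degree' = 160 + 57 + 562 + 329 + 376 + 838 + 895 + 757 + 671 + 591 = 5236
Total weight = 6859
Weighted proportion = 5236 / 6859 = 0.76337659

0.76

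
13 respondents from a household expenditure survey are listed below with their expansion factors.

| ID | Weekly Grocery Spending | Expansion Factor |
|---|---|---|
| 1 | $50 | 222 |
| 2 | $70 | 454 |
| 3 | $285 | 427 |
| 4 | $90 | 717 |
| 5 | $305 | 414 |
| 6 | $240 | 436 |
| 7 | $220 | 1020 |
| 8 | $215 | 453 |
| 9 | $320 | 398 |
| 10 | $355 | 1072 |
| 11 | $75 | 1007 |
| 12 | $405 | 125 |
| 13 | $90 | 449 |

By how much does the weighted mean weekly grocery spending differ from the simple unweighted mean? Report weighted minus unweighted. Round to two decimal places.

Unweighted sum = 2720
Unweighted mean = 2720 / 13 = 209.23077
Weighted sum = 1456290
Sum of weights = 7194
Weighted mean = 1456290 / 7194 = 202.43119
Difference (weighted minus unweighted) = -6.7995766

-6.80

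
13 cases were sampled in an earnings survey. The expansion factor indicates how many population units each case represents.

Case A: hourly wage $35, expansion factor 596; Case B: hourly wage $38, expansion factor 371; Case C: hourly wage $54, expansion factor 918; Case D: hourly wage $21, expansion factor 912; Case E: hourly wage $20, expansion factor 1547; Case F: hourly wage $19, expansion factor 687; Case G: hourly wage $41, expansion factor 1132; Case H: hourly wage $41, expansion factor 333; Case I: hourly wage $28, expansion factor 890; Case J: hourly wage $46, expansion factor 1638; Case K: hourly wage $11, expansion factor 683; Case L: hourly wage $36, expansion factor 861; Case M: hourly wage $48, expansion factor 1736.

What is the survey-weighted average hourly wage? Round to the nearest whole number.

35

Weighted sum = 429845
Sum of weights = 12304
Weighted mean = 429845 / 12304 = 34.935387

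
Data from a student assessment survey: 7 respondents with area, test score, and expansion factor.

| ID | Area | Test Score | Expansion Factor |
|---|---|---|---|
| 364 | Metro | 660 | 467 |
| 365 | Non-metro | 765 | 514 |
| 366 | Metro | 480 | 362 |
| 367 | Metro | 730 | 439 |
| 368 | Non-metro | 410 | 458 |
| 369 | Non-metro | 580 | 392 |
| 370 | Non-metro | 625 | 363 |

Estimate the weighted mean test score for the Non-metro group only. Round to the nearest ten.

Non-metro rows: 365, 368, 369, 370
Weighted sum = 1035225
Sum of weights = 514 + 458 + 392 + 363 = 1727
Weighted mean = 1035225 / 1727 = 599.43544

600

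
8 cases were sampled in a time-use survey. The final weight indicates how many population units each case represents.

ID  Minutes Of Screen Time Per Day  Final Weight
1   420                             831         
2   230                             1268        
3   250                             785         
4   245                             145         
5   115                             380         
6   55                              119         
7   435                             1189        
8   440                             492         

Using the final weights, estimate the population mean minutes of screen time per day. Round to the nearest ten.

Weighted sum = 420×831 + 230×1268 + 250×785 + 245×145 + 115×380 + 55×119 + 435×1189 + 440×492
  = 349020 + 291640 + 196250 + 35525 + 43700 + 6545 + 517215 + 216480 = 1656375
Sum of weights = 831 + 1268 + 785 + 145 + 380 + 119 + 1189 + 492 = 5209
Weighted mean = 1656375 / 5209 = 317.9833

320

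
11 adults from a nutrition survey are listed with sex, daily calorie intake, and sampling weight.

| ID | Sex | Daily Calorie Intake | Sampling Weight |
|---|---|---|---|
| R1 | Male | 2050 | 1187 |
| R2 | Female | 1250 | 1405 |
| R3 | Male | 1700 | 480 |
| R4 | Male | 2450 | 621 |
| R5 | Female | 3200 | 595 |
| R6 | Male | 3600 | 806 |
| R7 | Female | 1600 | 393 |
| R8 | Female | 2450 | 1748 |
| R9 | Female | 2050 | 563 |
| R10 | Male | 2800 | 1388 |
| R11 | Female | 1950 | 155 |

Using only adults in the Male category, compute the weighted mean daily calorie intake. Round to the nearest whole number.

Male rows: R1, R3, R4, R6, R10
Weighted sum = 2050×1187 + 1700×480 + 2450×621 + 3600×806 + 2800×1388
  = 2433350 + 816000 + 1521450 + 2901600 + 3886400 = 11558800
Sum of weights = 1187 + 480 + 621 + 806 + 1388 = 4482
Weighted mean = 11558800 / 4482 = 2578.938

2579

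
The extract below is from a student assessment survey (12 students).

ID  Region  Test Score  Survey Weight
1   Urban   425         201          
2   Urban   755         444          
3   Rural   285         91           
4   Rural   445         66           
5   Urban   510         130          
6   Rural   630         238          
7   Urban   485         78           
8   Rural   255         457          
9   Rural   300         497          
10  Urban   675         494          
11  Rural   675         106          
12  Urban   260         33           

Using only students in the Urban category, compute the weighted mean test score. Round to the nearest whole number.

Urban rows: 1, 2, 5, 7, 10, 12
Weighted sum = 425×201 + 755×444 + 510×130 + 485×78 + 675×494 + 260×33
  = 866805
Sum of weights = 201 + 444 + 130 + 78 + 494 + 33 = 1380
Weighted mean = 866805 / 1380 = 628.11957

628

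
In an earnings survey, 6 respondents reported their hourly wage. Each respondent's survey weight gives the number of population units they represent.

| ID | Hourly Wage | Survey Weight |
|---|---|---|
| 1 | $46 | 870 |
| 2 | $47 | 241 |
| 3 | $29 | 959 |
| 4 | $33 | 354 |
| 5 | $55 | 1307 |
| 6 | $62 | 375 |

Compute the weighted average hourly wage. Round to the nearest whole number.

Weighted sum = 46×870 + 47×241 + 29×959 + 33×354 + 55×1307 + 62×375
  = 185975
Sum of weights = 870 + 241 + 959 + 354 + 1307 + 375 = 4106
Weighted mean = 185975 / 4106 = 45.293473

45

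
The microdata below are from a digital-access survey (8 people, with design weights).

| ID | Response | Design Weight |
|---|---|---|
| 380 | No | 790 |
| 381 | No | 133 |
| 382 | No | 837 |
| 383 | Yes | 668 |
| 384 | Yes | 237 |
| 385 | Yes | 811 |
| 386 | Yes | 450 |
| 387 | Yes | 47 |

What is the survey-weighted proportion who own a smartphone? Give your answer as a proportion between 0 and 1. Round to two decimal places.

Sum of weights for 'Yes' = 668 + 237 + 811 + 450 + 47 = 2213
Total weight = 3973
Weighted proportion = 2213 / 3973 = 0.55700982

0.56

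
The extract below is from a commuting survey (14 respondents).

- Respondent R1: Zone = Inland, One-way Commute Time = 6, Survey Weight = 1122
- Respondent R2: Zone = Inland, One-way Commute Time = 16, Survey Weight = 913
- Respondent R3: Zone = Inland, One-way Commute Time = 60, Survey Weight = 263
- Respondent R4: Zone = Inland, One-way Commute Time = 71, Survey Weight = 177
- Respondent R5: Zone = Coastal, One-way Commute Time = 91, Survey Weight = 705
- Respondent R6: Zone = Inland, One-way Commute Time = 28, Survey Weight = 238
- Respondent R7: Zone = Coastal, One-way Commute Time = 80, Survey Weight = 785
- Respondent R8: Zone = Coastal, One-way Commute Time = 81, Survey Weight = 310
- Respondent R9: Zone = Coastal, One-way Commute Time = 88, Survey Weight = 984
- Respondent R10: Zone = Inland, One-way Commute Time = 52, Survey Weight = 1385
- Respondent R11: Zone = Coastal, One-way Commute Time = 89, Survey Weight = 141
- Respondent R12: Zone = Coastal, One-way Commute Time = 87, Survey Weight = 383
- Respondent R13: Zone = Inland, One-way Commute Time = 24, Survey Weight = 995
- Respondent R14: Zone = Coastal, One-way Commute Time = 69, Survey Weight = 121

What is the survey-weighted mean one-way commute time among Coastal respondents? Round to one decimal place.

Coastal rows: R5, R7, R8, R9, R11, R12, R14
Weighted sum = 91×705 + 80×785 + 81×310 + 88×984 + 89×141 + 87×383 + 69×121
  = 64155 + 62800 + 25110 + 86592 + 12549 + 33321 + 8349 = 292876
Sum of weights = 705 + 785 + 310 + 984 + 141 + 383 + 121 = 3429
Weighted mean = 292876 / 3429 = 85.41149

85.4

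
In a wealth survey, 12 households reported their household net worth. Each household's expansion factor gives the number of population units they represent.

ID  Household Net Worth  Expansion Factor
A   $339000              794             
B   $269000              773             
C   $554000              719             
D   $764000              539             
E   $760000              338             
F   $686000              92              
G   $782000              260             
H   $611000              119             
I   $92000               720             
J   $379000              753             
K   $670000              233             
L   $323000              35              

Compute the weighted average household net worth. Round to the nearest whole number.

Weighted sum = 339000×794 + 269000×773 + 554000×719 + 764000×539 + 760000×338 + 686000×92 + 782000×260 + 611000×119 + 92000×720 + 379000×753 + 670000×233 + 323000×35
  = 269166000 + 207937000 + 398326000 + 411796000 + 256880000 + 63112000 + 203320000 + 72709000 + 66240000 + 285387000 + 156110000 + 11305000 = 2402288000
Sum of weights = 794 + 773 + 719 + 539 + 338 + 92 + 260 + 119 + 720 + 753 + 233 + 35 = 5375
Weighted mean = 2402288000 / 5375 = 446937.3

446937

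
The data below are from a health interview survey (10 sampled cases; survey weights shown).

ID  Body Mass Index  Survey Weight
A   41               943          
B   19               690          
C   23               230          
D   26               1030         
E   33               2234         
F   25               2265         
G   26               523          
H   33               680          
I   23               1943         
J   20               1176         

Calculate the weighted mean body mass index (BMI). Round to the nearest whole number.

27

Weighted sum = 41×943 + 19×690 + 23×230 + 26×1030 + 33×2234 + 25×2265 + 26×523 + 33×680 + 23×1943 + 20×1176
  = 38663 + 13110 + 5290 + 26780 + 73722 + 56625 + 13598 + 22440 + 44689 + 23520 = 318437
Sum of weights = 943 + 690 + 230 + 1030 + 2234 + 2265 + 523 + 680 + 1943 + 1176 = 11714
Weighted mean = 318437 / 11714 = 27.184309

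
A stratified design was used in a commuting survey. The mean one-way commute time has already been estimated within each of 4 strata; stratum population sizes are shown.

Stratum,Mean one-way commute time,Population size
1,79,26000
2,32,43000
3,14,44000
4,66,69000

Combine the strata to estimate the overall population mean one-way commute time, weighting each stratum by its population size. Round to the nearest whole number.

Σ Nₕ·x̄ₕ = 79×26000 + 32×43000 + 14×44000 + 66×69000
  = 8600000
Σ Nₕ = 182000
Overall mean = 8600000 / 182000 = 47.252747

47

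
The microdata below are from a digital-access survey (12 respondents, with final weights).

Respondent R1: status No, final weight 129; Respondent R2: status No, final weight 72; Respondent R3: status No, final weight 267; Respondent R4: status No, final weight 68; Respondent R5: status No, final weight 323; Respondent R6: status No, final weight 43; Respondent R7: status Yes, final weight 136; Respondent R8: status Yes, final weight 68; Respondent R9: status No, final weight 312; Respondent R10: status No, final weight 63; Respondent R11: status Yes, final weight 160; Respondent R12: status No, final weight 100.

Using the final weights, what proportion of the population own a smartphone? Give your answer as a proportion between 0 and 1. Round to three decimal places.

0.209

Sum of weights for 'Yes' = 136 + 68 + 160 = 364
Total weight = 129 + 72 + 267 + 68 + 323 + 43 + 136 + 68 + 312 + 63 + 160 + 100 = 1741
Weighted proportion = 364 / 1741 = 0.20907524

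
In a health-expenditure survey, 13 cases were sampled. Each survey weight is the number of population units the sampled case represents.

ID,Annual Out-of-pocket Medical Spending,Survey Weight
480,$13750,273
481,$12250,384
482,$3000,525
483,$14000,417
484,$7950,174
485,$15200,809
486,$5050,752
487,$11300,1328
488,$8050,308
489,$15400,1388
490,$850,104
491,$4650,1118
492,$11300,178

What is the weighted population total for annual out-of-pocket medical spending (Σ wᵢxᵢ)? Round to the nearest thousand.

Weighted total = 79507950

79508000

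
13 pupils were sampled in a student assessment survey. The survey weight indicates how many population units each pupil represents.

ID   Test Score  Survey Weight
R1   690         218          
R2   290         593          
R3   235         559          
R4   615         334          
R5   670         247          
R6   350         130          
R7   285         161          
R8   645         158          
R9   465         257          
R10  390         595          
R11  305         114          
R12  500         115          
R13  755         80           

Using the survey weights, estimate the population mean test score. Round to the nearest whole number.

Weighted sum = 1522175
Sum of weights = 3561
Weighted mean = 1522175 / 3561 = 427.45717

427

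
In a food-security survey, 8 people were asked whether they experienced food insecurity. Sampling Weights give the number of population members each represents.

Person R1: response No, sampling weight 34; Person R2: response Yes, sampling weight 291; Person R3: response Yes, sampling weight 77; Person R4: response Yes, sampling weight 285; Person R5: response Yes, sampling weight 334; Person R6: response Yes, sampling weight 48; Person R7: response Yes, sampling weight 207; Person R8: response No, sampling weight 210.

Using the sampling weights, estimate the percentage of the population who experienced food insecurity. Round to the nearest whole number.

Sum of weights for 'Yes' = 291 + 77 + 285 + 334 + 48 + 207 = 1242
Total weight = 34 + 291 + 77 + 285 + 334 + 48 + 207 + 210 = 1486
Weighted proportion = 1242 / 1486 = 0.83580081 → 83.580081%

84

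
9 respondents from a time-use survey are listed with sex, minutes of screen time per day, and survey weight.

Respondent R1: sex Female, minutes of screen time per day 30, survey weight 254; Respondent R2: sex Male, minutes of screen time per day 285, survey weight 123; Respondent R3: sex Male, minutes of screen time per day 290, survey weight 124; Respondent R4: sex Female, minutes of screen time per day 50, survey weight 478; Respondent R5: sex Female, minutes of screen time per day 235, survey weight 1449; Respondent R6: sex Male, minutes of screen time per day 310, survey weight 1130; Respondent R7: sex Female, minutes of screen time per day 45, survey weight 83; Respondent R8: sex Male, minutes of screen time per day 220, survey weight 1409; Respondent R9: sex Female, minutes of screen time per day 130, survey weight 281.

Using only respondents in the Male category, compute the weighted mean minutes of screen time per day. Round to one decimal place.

Male rows: R2, R3, R6, R8
Weighted sum = 285×123 + 290×124 + 310×1130 + 220×1409
  = 35055 + 35960 + 350300 + 309980 = 731295
Sum of weights = 123 + 124 + 1130 + 1409 = 2786
Weighted mean = 731295 / 2786 = 262.48923

262.5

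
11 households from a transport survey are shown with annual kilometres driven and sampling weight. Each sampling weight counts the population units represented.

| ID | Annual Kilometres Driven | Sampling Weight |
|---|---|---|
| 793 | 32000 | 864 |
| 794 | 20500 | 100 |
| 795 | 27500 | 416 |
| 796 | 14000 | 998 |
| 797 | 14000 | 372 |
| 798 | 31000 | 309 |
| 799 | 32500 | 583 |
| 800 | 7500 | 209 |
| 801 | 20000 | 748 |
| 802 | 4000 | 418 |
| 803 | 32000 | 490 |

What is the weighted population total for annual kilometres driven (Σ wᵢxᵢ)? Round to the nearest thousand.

122724000

Weighted total = 32000×864 + 20500×100 + 27500×416 + 14000×998 + 14000×372 + 31000×309 + 32500×583 + 7500×209 + 20000×748 + 4000×418 + 32000×490
  = 27648000 + 2050000 + 11440000 + 13972000 + 5208000 + 9579000 + 18947500 + 1567500 + 14960000 + 1672000 + 15680000 = 122724000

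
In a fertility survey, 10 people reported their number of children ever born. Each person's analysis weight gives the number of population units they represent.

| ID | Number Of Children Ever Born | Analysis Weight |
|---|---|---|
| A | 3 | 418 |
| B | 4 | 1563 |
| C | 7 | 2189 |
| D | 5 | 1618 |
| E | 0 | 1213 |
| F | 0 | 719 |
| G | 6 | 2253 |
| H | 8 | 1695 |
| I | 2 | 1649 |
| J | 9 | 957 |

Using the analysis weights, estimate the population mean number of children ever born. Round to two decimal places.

Weighted sum = 3×418 + 4×1563 + 7×2189 + 5×1618 + 0×1213 + 0×719 + 6×2253 + 8×1695 + 2×1649 + 9×957
  = 1254 + 6252 + 15323 + 8090 + 0 + 0 + 13518 + 13560 + 3298 + 8613 = 69908
Sum of weights = 418 + 1563 + 2189 + 1618 + 1213 + 719 + 2253 + 1695 + 1649 + 957 = 14274
Weighted mean = 69908 / 14274 = 4.897576

4.90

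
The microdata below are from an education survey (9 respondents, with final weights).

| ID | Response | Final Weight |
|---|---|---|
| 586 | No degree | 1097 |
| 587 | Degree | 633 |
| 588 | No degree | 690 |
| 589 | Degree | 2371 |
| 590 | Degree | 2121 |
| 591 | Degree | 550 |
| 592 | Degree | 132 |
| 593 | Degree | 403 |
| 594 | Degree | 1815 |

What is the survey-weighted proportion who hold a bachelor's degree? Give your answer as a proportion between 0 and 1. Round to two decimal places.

0.82

Sum of weights for 'Degree' = 633 + 2371 + 2121 + 550 + 132 + 403 + 1815 = 8025
Total weight = 1097 + 633 + 690 + 2371 + 2121 + 550 + 132 + 403 + 1815 = 9812
Weighted proportion = 8025 / 9812 = 0.81787607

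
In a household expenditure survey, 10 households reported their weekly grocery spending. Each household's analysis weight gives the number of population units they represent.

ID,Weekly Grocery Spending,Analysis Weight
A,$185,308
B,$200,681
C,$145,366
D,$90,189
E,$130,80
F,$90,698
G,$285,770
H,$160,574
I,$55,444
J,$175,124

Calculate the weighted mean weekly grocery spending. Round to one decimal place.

Weighted sum = 185×308 + 200×681 + 145×366 + 90×189 + 130×80 + 90×698 + 285×770 + 160×574 + 55×444 + 175×124
  = 56980 + 136200 + 53070 + 17010 + 10400 + 62820 + 219450 + 91840 + 24420 + 21700 = 693890
Sum of weights = 4234
Weighted mean = 693890 / 4234 = 163.88521

163.9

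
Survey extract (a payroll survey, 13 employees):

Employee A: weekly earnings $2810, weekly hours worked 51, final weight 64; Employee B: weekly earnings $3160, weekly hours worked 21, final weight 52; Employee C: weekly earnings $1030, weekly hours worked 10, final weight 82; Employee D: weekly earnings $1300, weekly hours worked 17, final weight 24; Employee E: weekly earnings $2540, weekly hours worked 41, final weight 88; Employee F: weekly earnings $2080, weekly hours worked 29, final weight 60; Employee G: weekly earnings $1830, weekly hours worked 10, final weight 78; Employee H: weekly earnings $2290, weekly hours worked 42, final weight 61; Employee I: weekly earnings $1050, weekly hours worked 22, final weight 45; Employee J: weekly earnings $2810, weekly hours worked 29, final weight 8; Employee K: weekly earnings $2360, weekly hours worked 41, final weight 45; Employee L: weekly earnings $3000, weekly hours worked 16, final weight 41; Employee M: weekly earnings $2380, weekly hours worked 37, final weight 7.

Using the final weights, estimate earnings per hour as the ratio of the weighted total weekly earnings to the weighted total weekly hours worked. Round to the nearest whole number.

Σ wᵢ·y = 1406160
Σ wᵢ·x = 18256
Ratio = 1406160 / 18256 = 77.02454

77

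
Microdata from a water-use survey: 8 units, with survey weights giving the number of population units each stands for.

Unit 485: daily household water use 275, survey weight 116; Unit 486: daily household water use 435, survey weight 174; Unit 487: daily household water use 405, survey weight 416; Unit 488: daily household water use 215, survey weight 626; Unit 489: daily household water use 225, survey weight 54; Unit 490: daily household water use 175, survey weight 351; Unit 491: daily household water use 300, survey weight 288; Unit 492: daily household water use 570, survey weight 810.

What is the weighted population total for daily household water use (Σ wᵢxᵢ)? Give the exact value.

Weighted total = 275×116 + 435×174 + 405×416 + 215×626 + 225×54 + 175×351 + 300×288 + 570×810
  = 31900 + 75690 + 168480 + 134590 + 12150 + 61425 + 86400 + 461700 = 1032335

1032335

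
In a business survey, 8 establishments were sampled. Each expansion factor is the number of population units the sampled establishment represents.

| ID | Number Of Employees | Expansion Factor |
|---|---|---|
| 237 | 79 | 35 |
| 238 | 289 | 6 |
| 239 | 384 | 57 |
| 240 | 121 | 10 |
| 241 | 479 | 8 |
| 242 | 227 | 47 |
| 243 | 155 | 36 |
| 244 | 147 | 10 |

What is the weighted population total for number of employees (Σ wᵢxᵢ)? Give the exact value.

49148

Weighted total = 79×35 + 289×6 + 384×57 + 121×10 + 479×8 + 227×47 + 155×36 + 147×10
  = 49148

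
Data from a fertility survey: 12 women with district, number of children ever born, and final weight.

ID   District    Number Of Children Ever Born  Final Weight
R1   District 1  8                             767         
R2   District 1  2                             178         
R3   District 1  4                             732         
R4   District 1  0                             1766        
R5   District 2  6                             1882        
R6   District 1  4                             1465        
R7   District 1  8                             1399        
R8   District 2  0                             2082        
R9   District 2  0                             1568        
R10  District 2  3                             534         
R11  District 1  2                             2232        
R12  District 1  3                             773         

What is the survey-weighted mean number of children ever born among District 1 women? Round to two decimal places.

3.57

District 1 rows: R1, R2, R3, R4, R6, R7, R11, R12
Weighted sum = 8×767 + 2×178 + 4×732 + 0×1766 + 4×1465 + 8×1399 + 2×2232 + 3×773
  = 6136 + 356 + 2928 + 0 + 5860 + 11192 + 4464 + 2319 = 33255
Sum of weights = 767 + 178 + 732 + 1766 + 1465 + 1399 + 2232 + 773 = 9312
Weighted mean = 33255 / 9312 = 3.5711985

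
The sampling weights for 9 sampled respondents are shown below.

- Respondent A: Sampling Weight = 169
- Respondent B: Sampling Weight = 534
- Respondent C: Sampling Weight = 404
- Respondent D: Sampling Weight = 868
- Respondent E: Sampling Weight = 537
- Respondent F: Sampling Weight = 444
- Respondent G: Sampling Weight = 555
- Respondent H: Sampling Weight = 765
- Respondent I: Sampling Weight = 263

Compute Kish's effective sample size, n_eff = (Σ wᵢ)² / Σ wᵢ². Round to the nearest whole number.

Σ wᵢ = 169 + 534 + 404 + 868 + 537 + 444 + 555 + 765 + 263 = 4539
Σ wᵢ² = 28561 + 285156 + 163216 + 753424 + 288369 + 197136 + 308025 + 585225 + 69169 = 2678281
n_eff = 4539² / 2678281 = 20602521 / 2678281 = 7.6924419

8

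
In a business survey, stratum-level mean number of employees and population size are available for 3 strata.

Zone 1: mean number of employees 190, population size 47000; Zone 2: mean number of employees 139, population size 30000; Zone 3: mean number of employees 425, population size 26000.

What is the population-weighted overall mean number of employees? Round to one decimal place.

Σ Nₕ·x̄ₕ = 24150000
Σ Nₕ = 47000 + 30000 + 26000 = 103000
Overall mean = 24150000 / 103000 = 234.46602

234.5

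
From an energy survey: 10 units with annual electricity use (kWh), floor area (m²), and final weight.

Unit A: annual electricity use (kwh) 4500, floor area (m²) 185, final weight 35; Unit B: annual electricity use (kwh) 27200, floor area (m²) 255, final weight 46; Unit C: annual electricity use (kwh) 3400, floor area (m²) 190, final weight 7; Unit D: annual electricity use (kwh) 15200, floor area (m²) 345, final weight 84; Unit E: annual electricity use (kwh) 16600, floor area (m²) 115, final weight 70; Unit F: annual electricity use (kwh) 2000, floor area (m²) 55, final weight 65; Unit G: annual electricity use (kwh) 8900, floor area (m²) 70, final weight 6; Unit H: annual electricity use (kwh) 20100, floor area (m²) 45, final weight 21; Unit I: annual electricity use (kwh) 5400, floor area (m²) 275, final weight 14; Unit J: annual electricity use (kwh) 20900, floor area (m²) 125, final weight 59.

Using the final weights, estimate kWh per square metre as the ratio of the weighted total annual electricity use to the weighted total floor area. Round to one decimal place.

79.5

Σ wᵢ·y = 5785500
Σ wᵢ·x = 185×35 + 255×46 + 190×7 + 345×84 + 115×70 + 55×65 + 70×6 + 45×21 + 275×14 + 125×59
  = 6475 + 11730 + 1330 + 28980 + 8050 + 3575 + 420 + 945 + 3850 + 7375 = 72730
Ratio = 5785500 / 72730 = 79.547642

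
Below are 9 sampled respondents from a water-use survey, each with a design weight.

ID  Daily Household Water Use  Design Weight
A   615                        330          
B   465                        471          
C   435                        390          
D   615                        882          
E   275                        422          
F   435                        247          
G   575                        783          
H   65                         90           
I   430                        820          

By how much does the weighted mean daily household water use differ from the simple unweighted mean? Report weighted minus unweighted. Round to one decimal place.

Unweighted sum = 615 + 465 + 435 + 615 + 275 + 435 + 575 + 65 + 430 = 3910
Unweighted mean = 3910 / 9 = 434.44444
Weighted sum = 615×330 + 465×471 + 435×390 + 615×882 + 275×422 + 435×247 + 575×783 + 65×90 + 430×820
  = 202950 + 219015 + 169650 + 542430 + 116050 + 107445 + 450225 + 5850 + 352600 = 2166215
Sum of weights = 330 + 471 + 390 + 882 + 422 + 247 + 783 + 90 + 820 = 4435
Weighted mean = 2166215 / 4435 = 488.4363
Difference (weighted minus unweighted) = 53.991858

54.0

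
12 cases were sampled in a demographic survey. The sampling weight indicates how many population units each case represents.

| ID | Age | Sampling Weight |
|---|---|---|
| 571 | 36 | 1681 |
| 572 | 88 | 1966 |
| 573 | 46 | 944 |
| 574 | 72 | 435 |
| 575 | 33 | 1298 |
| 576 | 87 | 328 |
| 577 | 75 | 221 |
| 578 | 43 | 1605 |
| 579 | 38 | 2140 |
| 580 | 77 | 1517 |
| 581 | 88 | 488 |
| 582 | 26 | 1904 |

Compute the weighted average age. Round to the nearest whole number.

Weighted sum = 36×1681 + 88×1966 + 46×944 + 72×435 + 33×1298 + 87×328 + 75×221 + 43×1605 + 38×2140 + 77×1517 + 88×488 + 26×1904
  = 60516 + 173008 + 43424 + 31320 + 42834 + 28536 + 16575 + 69015 + 81320 + 116809 + 42944 + 49504 = 755805
Sum of weights = 1681 + 1966 + 944 + 435 + 1298 + 328 + 221 + 1605 + 2140 + 1517 + 488 + 1904 = 14527
Weighted mean = 755805 / 14527 = 52.027604

52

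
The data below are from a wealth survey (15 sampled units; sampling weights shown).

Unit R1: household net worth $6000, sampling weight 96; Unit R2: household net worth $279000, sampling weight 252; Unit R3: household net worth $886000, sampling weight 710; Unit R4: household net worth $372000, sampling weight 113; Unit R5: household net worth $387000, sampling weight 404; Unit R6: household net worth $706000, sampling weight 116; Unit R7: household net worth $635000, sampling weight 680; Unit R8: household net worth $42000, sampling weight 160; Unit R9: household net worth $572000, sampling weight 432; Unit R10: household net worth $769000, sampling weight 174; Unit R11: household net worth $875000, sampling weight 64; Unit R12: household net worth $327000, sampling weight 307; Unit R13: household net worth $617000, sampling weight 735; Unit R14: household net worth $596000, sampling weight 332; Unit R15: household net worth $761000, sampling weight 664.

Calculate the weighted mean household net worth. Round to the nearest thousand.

Weighted sum = 3112714000
Sum of weights = 5239
Weighted mean = 3112714000 / 5239 = 594142.78

594000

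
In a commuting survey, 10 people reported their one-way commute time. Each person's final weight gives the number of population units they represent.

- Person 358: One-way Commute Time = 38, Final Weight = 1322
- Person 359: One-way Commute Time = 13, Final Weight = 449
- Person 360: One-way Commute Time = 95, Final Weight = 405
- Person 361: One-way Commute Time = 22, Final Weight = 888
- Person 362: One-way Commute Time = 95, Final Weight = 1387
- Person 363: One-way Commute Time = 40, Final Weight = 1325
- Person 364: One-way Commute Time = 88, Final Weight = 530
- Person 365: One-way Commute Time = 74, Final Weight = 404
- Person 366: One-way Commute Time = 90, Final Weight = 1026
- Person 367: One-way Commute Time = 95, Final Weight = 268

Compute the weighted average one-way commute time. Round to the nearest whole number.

Weighted sum = 38×1322 + 13×449 + 95×405 + 22×888 + 95×1387 + 40×1325 + 88×530 + 74×404 + 90×1026 + 95×268
  = 493185
Sum of weights = 1322 + 449 + 405 + 888 + 1387 + 1325 + 530 + 404 + 1026 + 268 = 8004
Weighted mean = 493185 / 8004 = 61.617316

62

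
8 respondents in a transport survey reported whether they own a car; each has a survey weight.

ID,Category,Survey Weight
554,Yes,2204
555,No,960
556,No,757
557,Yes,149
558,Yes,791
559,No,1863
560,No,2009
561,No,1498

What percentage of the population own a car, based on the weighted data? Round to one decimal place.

30.7

Sum of weights for 'Yes' = 2204 + 149 + 791 = 3144
Total weight = 10231
Weighted proportion = 3144 / 10231 = 0.30730134 → 30.730134%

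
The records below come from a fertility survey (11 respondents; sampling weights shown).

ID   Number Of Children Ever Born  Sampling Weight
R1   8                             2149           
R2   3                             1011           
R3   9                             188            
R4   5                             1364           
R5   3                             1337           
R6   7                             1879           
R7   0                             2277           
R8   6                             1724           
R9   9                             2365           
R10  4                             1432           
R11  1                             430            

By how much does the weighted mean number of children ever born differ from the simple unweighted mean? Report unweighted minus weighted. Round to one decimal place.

Unweighted sum = 8 + 3 + 9 + 5 + 3 + 7 + 0 + 6 + 9 + 4 + 1 = 55
Unweighted mean = 55 / 11 = 5
Weighted sum = 8×2149 + 3×1011 + 9×188 + 5×1364 + 3×1337 + 7×1879 + 0×2277 + 6×1724 + 9×2365 + 4×1432 + 1×430
  = 17192 + 3033 + 1692 + 6820 + 4011 + 13153 + 0 + 10344 + 21285 + 5728 + 430 = 83688
Sum of weights = 2149 + 1011 + 188 + 1364 + 1337 + 1879 + 2277 + 1724 + 2365 + 1432 + 430 = 16156
Weighted mean = 83688 / 16156 = 5.179995
Difference (unweighted minus weighted) = -0.17999505

-0.2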